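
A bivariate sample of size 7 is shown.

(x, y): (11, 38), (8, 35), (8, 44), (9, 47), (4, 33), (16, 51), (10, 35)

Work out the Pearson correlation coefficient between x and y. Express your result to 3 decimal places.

n = 7, Σx = 66, Σy = 283, Σx² = 702, Σy² = 11729, Σxy = 2771
nΣxy − ΣxΣy = 19397 − 18678 = 719
nΣx² − (Σx)² = 4914 − 4356 = 558; nΣy² − (Σy)² = 82103 − 80089 = 2014
r = 719 / √(558 × 2014) = 719 / 1060.1000 ≈ 0.678

0.678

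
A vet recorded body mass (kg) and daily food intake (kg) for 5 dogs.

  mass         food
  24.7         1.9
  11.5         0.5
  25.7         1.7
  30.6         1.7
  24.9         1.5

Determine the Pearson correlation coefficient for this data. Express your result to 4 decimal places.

n = 5, Σx = 117.4, Σy = 7.3, Σx² = 2959.2, Σy² = 11.89, Σxy = 185.74
nΣxy − ΣxΣy = 928.7 − 857.02 = 71.68
nΣx² − (Σx)² = 14796 − 13782.76 = 1013.24; nΣy² − (Σy)² = 59.45 − 53.29 = 6.16
r = 71.68 / √(1013.24 × 6.16) = 71.68 / 79.0035 ≈ 0.9073

0.9073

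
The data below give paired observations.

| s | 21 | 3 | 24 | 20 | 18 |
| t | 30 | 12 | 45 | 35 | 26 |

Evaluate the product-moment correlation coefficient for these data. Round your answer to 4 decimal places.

0.9223

n = 5, Σs = 86, Σt = 148, Σs² = 1750, Σt² = 4970, Σst = 2914
nΣst − ΣsΣt = 14570 − 12728 = 1842
nΣs² − (Σs)² = 8750 − 7396 = 1354; nΣt² − (Σt)² = 24850 − 21904 = 2946
r = 1842 / √(1354 × 2946) = 1842 / 1997.2191 ≈ 0.9223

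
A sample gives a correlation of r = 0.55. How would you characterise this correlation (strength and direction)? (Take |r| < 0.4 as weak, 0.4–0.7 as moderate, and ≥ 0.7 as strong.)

moderate positive

r = 0.55 > 0 so the relationship is positive.
|r| = 0.55, which falls in the moderate range.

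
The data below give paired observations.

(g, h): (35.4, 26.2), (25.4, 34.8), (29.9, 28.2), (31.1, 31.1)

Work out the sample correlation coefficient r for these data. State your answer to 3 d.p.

-0.897

n = 4, Σg = 121.8, Σh = 120.3, Σg² = 3759.54, Σh² = 3659.93, Σgh = 3621.79
nΣgh − ΣgΣh = 14487.16 − 14652.54 = -165.38
nΣg² − (Σg)² = 15038.16 − 14835.24 = 202.92; nΣh² − (Σh)² = 14639.72 − 14472.09 = 167.63
r = -165.38 / √(202.92 × 167.63) = -165.38 / 184.4329 ≈ -0.897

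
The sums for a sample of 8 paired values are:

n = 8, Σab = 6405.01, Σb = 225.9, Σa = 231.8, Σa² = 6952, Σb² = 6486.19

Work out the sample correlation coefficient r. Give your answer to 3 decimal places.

-0.883

r = (nΣab − ΣaΣb) / √[(nΣa² − (Σa)²)(nΣb² − (Σb)²)]
Numerator: 8×6405.01 − 231.8×225.9 = -1123.54
Denominator: √[(55616 − 53731.24)(51889.52 − 51030.81)] = √[1884.76 × 858.71] = 1272.1880
r = -1123.54 / 1272.1880 ≈ -0.883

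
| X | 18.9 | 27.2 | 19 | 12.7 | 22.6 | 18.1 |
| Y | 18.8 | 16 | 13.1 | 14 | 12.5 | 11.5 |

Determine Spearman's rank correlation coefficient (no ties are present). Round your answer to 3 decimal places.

0.143

Rank X: 3, 6, 4, 1, 5, 2
Rank Y: 6, 5, 3, 4, 2, 1
d = rank(X) − rank(Y): -3, 1, 1, -3, 3, 1; Σd² = 30
ρ = 1 − 6Σd² / [n(n²−1)] = 1 − 6×30 / (6×35) = 1 − 180/210 ≈ 0.143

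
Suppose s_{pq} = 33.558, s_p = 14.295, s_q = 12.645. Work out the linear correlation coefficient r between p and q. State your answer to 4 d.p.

0.1856

r = Cov(p,q) / (s_p · s_q) = 33.558 / (14.295 × 12.645)
  = 33.558 / 180.7603 ≈ 0.1856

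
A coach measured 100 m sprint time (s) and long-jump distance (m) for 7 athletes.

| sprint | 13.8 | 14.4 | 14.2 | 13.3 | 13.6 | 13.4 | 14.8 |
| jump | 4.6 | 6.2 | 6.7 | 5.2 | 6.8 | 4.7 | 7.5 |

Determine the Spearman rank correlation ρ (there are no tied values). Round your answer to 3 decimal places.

Rank sprint: 4, 6, 5, 1, 3, 2, 7
Rank jump: 1, 4, 5, 3, 6, 2, 7
d = rank(sprint) − rank(jump): 3, 2, 0, -2, -3, 0, 0; Σd² = 26
ρ = 1 − 6Σd² / [n(n²−1)] = 1 − 6×26 / (7×48) = 1 − 156/336 ≈ 0.536

0.536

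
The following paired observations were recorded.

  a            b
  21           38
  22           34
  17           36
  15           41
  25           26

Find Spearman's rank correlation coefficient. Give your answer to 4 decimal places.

-0.9000

Rank a: 3, 4, 2, 1, 5
Rank b: 4, 2, 3, 5, 1
d = rank(a) − rank(b): -1, 2, -1, -4, 4; Σd² = 38
ρ = 1 − 6Σd² / [n(n²−1)] = 1 − 6×38 / (5×24) = 1 − 228/120 ≈ -0.9000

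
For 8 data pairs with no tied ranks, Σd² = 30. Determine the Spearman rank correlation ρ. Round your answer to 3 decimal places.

0.643

ρ = 1 − 6Σd² / [n(n²−1)] = 1 − 6×30 / (8×63)
  = 1 − 180/504 = 1 − 0.3571 ≈ 0.643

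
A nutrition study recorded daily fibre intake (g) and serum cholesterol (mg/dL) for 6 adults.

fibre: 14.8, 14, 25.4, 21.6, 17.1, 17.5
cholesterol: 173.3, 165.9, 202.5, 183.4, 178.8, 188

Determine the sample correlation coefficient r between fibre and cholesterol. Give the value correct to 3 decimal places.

n = 6, Σx = 110.4, Σy = 1091.9, Σx² = 2125.42, Σy² = 199510.95, Σxy = 20339.86
nΣxy − ΣxΣy = 122039.16 − 120545.76 = 1493.4
nΣx² − (Σx)² = 12752.52 − 12188.16 = 564.36; nΣy² − (Σy)² = 1197065.7 − 1192245.61 = 4820.09
r = 1493.4 / √(564.36 × 4820.09) = 1493.4 / 1649.3229 ≈ 0.905

0.905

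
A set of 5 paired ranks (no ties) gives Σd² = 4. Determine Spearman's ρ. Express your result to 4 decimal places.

ρ = 1 − 6Σd² / [n(n²−1)] = 1 − 6×4 / (5×24)
  = 1 − 24/120 = 1 − 0.20000 ≈ 0.8000

0.8000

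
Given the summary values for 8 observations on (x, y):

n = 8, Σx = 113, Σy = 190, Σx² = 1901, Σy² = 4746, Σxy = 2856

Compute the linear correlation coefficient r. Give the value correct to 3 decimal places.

0.646

r = (nΣxy − ΣxΣy) / √[(nΣx² − (Σx)²)(nΣy² − (Σy)²)]
Numerator: 8×2856 − 113×190 = 1378
Denominator: √[(15208 − 12769)(37968 − 36100)] = √[2439 × 1868] = 2134.4910
r = 1378 / 2134.4910 ≈ 0.646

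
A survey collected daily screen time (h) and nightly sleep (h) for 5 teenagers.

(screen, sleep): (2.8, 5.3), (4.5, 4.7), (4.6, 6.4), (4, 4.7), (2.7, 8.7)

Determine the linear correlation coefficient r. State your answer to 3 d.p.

-0.510

n = 5, Σx = 18.6, Σy = 29.8, Σx² = 72.54, Σy² = 188.92, Σxy = 107.72
nΣxy − ΣxΣy = 538.6 − 554.28 = -15.68
nΣx² − (Σx)² = 362.7 − 345.96 = 16.74; nΣy² − (Σy)² = 944.6 − 888.04 = 56.56
r = -15.68 / √(16.74 × 56.56) = -15.68 / 30.7703 ≈ -0.510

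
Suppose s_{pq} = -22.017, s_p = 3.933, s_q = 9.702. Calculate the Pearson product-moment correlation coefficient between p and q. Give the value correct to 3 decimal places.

r = Cov(p,q) / (s_p · s_q) = -22.017 / (3.933 × 9.702)
  = -22.017 / 38.1580 ≈ -0.577

-0.577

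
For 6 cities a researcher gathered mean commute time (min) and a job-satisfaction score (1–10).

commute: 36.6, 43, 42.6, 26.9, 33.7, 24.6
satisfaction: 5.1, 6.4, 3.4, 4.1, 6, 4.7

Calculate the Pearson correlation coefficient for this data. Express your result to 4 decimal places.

n = 6, Σx = 207.4, Σy = 29.7, Σx² = 7467.78, Σy² = 153.43, Σxy = 1034.81
nΣxy − ΣxΣy = 6208.86 − 6159.78 = 49.08
nΣx² − (Σx)² = 44806.68 − 43014.76 = 1791.92; nΣy² − (Σy)² = 920.58 − 882.09 = 38.49
r = 49.08 / √(1791.92 × 38.49) = 49.08 / 262.6233 ≈ 0.1869

0.1869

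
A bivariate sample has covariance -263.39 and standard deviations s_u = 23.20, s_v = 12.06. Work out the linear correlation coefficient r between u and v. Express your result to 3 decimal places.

-0.941

r = Cov(u,v) / (s_u · s_v) = -263.39 / (23.20 × 12.06)
  = -263.39 / 279.7920 ≈ -0.941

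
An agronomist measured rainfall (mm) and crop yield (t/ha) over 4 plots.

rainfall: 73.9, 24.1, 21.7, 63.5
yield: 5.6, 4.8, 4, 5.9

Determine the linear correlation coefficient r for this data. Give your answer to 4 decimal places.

n = 4, Σx = 183.2, Σy = 20.3, Σx² = 10545.16, Σy² = 105.21, Σxy = 990.97
nΣxy − ΣxΣy = 3963.88 − 3718.96 = 244.92
nΣx² − (Σx)² = 42180.64 − 33562.24 = 8618.4; nΣy² − (Σy)² = 420.84 − 412.09 = 8.75
r = 244.92 / √(8618.4 × 8.75) = 244.92 / 274.6106 ≈ 0.8919

0.8919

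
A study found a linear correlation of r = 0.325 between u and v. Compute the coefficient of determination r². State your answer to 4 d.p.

r² = (0.325)² = 0.1056

0.1056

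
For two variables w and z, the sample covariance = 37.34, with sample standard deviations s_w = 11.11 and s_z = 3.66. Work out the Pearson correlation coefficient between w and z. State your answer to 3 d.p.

r = Cov(w,z) / (s_w · s_z) = 37.34 / (11.11 × 3.66)
  = 37.34 / 40.6626 ≈ 0.918

0.918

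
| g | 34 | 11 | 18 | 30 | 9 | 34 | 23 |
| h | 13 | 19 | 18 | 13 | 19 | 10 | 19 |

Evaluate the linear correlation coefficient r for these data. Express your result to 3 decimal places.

-0.883

n = 7, Σg = 159, Σh = 111, Σg² = 4267, Σh² = 1845, Σgh = 2313
nΣgh − ΣgΣh = 16191 − 17649 = -1458
nΣg² − (Σg)² = 29869 − 25281 = 4588; nΣh² − (Σh)² = 12915 − 12321 = 594
r = -1458 / √(4588 × 594) = -1458 / 1650.8398 ≈ -0.883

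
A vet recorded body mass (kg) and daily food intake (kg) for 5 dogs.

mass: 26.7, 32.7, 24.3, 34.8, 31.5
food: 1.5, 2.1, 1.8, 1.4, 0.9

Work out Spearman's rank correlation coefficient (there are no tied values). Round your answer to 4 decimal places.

-0.2000

Rank mass: 2, 4, 1, 5, 3
Rank food: 3, 5, 4, 2, 1
d = rank(mass) − rank(food): -1, -1, -3, 3, 2; Σd² = 24
ρ = 1 − 6Σd² / [n(n²−1)] = 1 − 6×24 / (5×24) = 1 − 144/120 ≈ -0.2000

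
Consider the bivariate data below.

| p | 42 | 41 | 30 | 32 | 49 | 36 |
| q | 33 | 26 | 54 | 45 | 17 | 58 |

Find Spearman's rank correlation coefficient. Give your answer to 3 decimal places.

-0.771

Rank p: 5, 4, 1, 2, 6, 3
Rank q: 3, 2, 5, 4, 1, 6
d = rank(p) − rank(q): 2, 2, -4, -2, 5, -3; Σd² = 62
ρ = 1 − 6Σd² / [n(n²−1)] = 1 − 6×62 / (6×35) = 1 − 372/210 ≈ -0.771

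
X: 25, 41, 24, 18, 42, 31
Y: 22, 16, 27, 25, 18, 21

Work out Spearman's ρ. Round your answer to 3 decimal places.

Rank X: 3, 5, 2, 1, 6, 4
Rank Y: 4, 1, 6, 5, 2, 3
d = rank(X) − rank(Y): -1, 4, -4, -4, 4, 1; Σd² = 66
ρ = 1 − 6Σd² / [n(n²−1)] = 1 − 6×66 / (6×35) = 1 − 396/210 ≈ -0.886

-0.886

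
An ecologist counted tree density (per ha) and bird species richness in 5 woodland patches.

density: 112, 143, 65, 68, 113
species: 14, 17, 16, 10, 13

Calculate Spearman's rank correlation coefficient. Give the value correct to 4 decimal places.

Rank density: 3, 5, 1, 2, 4
Rank species: 3, 5, 4, 1, 2
d = rank(density) − rank(species): 0, 0, -3, 1, 2; Σd² = 14
ρ = 1 − 6Σd² / [n(n²−1)] = 1 − 6×14 / (5×24) = 1 − 84/120 ≈ 0.3000

0.3000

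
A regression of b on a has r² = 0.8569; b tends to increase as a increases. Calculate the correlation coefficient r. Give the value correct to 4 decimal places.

|r| = √0.8569 = 0.9257
The association is positive, so r = 0.9257.

0.9257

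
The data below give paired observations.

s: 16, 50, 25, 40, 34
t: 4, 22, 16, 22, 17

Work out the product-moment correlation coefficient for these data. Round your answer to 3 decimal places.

0.901

n = 5, Σs = 165, Σt = 81, Σs² = 6137, Σt² = 1529, Σst = 3022
nΣst − ΣsΣt = 15110 − 13365 = 1745
nΣs² − (Σs)² = 30685 − 27225 = 3460; nΣt² − (Σt)² = 7645 − 6561 = 1084
r = 1745 / √(3460 × 1084) = 1745 / 1936.6569 ≈ 0.901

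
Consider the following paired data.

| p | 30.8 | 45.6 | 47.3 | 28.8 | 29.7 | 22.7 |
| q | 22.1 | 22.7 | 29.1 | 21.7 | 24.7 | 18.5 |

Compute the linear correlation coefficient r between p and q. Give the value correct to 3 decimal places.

0.741

n = 6, Σp = 204.9, Σq = 138.8, Σp² = 7492.11, Σq² = 3273.74, Σpq = 4870.73
nΣpq − ΣpΣq = 29224.38 − 28440.12 = 784.26
nΣp² − (Σp)² = 44952.66 − 41984.01 = 2968.65; nΣq² − (Σq)² = 19642.44 − 19265.44 = 377
r = 784.26 / √(2968.65 × 377) = 784.26 / 1057.9135 ≈ 0.741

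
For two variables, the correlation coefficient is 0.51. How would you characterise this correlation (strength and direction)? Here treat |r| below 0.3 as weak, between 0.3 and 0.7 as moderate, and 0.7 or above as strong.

r = 0.51 > 0 so the relationship is positive.
|r| = 0.51, which falls in the moderate range.

moderate positive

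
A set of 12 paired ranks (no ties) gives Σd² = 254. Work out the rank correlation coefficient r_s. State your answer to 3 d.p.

0.112

ρ = 1 − 6Σd² / [n(n²−1)] = 1 − 6×254 / (12×143)
  = 1 − 1524/1716 = 1 − 0.8881 ≈ 0.112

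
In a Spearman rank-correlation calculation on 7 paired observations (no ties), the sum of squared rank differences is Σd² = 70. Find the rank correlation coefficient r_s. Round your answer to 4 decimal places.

ρ = 1 − 6Σd² / [n(n²−1)] = 1 − 6×70 / (7×48)
  = 1 − 420/336 = 1 − 1.25000 ≈ -0.2500

-0.2500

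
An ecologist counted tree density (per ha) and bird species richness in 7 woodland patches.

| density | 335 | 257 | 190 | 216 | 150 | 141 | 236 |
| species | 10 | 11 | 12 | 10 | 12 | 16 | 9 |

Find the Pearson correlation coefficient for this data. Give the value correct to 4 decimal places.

-0.6841

n = 7, Σx = 1525, Σy = 80, Σx² = 359107, Σy² = 946, Σxy = 16797
nΣxy − ΣxΣy = 117579 − 122000 = -4421
nΣx² − (Σx)² = 2513749 − 2325625 = 188124; nΣy² − (Σy)² = 6622 − 6400 = 222
r = -4421 / √(188124 × 222) = -4421 / 6462.4707 ≈ -0.6841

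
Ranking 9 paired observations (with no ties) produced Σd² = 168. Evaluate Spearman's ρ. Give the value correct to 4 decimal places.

-0.4000

ρ = 1 − 6Σd² / [n(n²−1)] = 1 − 6×168 / (9×80)
  = 1 − 1008/720 = 1 − 1.40000 ≈ -0.4000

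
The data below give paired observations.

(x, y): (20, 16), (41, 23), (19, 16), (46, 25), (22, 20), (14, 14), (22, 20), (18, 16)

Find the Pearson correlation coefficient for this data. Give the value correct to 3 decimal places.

0.929

n = 8, Σx = 202, Σy = 150, Σx² = 6046, Σy² = 2918, Σxy = 4081
nΣxy − ΣxΣy = 32648 − 30300 = 2348
nΣx² − (Σx)² = 48368 − 40804 = 7564; nΣy² − (Σy)² = 23344 − 22500 = 844
r = 2348 / √(7564 × 844) = 2348 / 2526.6610 ≈ 0.929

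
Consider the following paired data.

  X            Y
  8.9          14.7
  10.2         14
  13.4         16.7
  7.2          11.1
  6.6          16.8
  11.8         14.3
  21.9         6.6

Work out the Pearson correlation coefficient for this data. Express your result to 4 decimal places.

-0.6714

n = 7, ΣX = 80, ΣY = 94.2, ΣX² = 1077.06, ΣY² = 1344.48, ΣXY = 1001.49
nΣXY − ΣXΣY = 7010.43 − 7536 = -525.57
nΣX² − (ΣX)² = 7539.42 − 6400 = 1139.42; nΣY² − (ΣY)² = 9411.36 − 8873.64 = 537.72
r = -525.57 / √(1139.42 × 537.72) = -525.57 / 782.7445 ≈ -0.6714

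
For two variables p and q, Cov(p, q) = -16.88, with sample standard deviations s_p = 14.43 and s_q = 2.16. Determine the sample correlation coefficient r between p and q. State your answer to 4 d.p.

-0.5416

r = Cov(p,q) / (s_p · s_q) = -16.88 / (14.43 × 2.16)
  = -16.88 / 31.1688 ≈ -0.5416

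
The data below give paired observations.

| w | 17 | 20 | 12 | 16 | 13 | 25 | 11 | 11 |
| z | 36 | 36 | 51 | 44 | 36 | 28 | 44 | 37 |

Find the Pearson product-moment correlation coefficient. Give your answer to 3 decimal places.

n = 8, Σw = 125, Σz = 312, Σw² = 2125, Σz² = 12514, Σwz = 4707
nΣwz − ΣwΣz = 37656 − 39000 = -1344
nΣw² − (Σw)² = 17000 − 15625 = 1375; nΣz² − (Σz)² = 100112 − 97344 = 2768
r = -1344 / √(1375 × 2768) = -1344 / 1950.8972 ≈ -0.689

-0.689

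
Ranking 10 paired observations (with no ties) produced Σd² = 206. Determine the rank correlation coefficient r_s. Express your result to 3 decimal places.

ρ = 1 − 6Σd² / [n(n²−1)] = 1 − 6×206 / (10×99)
  = 1 − 1236/990 = 1 − 1.2485 ≈ -0.248

-0.248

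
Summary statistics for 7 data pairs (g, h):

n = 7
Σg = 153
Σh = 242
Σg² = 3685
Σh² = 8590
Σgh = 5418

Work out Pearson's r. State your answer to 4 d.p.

r = (nΣgh − ΣgΣh) / √[(nΣg² − (Σg)²)(nΣh² − (Σh)²)]
Numerator: 7×5418 − 153×242 = 900
Denominator: √[(25795 − 23409)(60130 − 58564)] = √[2386 × 1566] = 1932.9966
r = 900 / 1932.9966 ≈ 0.4656

0.4656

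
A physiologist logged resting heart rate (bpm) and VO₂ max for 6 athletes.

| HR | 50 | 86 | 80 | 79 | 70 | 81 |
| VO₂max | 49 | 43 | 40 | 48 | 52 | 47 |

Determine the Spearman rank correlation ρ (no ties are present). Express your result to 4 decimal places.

Rank HR: 1, 6, 4, 3, 2, 5
Rank VO₂max: 5, 2, 1, 4, 6, 3
d = rank(HR) − rank(VO₂max): -4, 4, 3, -1, -4, 2; Σd² = 62
ρ = 1 − 6Σd² / [n(n²−1)] = 1 − 6×62 / (6×35) = 1 − 372/210 ≈ -0.7714

-0.7714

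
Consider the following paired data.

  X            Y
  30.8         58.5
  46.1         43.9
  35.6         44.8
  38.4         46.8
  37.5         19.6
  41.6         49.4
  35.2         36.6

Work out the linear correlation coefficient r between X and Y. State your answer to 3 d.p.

n = 7, ΣX = 265.2, ΣY = 299.6, ΣX² = 10191.62, ΣY² = 13710.82, ΣXY = 11295.95
nΣXY − ΣXΣY = 79071.65 − 79453.92 = -382.27
nΣX² − (ΣX)² = 71341.34 − 70331.04 = 1010.3; nΣY² − (ΣY)² = 95975.74 − 89760.16 = 6215.58
r = -382.27 / √(1010.3 × 6215.58) = -382.27 / 2505.9131 ≈ -0.153

-0.153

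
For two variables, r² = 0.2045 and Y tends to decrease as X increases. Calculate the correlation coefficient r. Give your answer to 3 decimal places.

-0.452

|r| = √0.2045 = 0.452
The association is negative, so r = −0.452.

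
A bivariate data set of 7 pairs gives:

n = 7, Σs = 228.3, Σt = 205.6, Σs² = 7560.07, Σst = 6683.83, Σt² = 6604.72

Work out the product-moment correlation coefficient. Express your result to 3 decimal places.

r = (nΣst − ΣsΣt) / √[(nΣs² − (Σs)²)(nΣt² − (Σt)²)]
Numerator: 7×6683.83 − 228.3×205.6 = -151.67
Denominator: √[(52920.49 − 52120.89)(46233.04 − 42271.36)] = √[799.6 × 3961.68] = 1779.8200
r = -151.67 / 1779.8200 ≈ -0.085

-0.085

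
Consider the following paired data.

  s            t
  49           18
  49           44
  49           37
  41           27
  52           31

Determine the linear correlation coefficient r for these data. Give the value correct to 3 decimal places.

0.209

n = 5, Σs = 240, Σt = 157, Σs² = 11588, Σt² = 5319, Σst = 7570
nΣst − ΣsΣt = 37850 − 37680 = 170
nΣs² − (Σs)² = 57940 − 57600 = 340; nΣt² − (Σt)² = 26595 − 24649 = 1946
r = 170 / √(340 × 1946) = 170 / 813.4126 ≈ 0.209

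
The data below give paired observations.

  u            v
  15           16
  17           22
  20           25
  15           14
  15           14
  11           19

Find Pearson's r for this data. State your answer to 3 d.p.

0.572

n = 6, Σu = 93, Σv = 110, Σu² = 1485, Σv² = 2118, Σuv = 1743
nΣuv − ΣuΣv = 10458 − 10230 = 228
nΣu² − (Σu)² = 8910 − 8649 = 261; nΣv² − (Σv)² = 12708 − 12100 = 608
r = 228 / √(261 × 608) = 228 / 398.3566 ≈ 0.572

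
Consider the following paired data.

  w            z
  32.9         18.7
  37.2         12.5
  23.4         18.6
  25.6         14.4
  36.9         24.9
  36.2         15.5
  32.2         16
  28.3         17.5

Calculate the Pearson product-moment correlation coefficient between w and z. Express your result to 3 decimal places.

0.088

n = 8, Σw = 252.7, Σz = 138.1, Σw² = 8178.95, Σz² = 2481.77, Σwz = 4374.47
nΣwz − ΣwΣz = 34995.76 − 34897.87 = 97.89
nΣw² − (Σw)² = 65431.6 − 63857.29 = 1574.31; nΣz² − (Σz)² = 19854.16 − 19071.61 = 782.55
r = 97.89 / √(1574.31 × 782.55) = 97.89 / 1109.9443 ≈ 0.088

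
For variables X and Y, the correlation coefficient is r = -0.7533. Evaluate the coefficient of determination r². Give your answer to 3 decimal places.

0.567

r² = (-0.7533)² = 0.567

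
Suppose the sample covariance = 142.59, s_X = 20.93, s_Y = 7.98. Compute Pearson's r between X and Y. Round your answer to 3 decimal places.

r = Cov(X,Y) / (s_X · s_Y) = 142.59 / (20.93 × 7.98)
  = 142.59 / 167.0214 ≈ 0.854

0.854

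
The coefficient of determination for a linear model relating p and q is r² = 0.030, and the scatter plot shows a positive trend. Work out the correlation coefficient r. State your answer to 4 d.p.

0.1732

|r| = √0.030 = 0.1732
The association is positive, so r = 0.1732.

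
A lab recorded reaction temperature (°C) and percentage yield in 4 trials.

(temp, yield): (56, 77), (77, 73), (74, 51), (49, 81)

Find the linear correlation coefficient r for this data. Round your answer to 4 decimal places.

-0.6783

n = 4, Σx = 256, Σy = 282, Σx² = 16942, Σy² = 20420, Σxy = 17676
nΣxy − ΣxΣy = 70704 − 72192 = -1488
nΣx² − (Σx)² = 67768 − 65536 = 2232; nΣy² − (Σy)² = 81680 − 79524 = 2156
r = -1488 / √(2232 × 2156) = -1488 / 2193.6709 ≈ -0.6783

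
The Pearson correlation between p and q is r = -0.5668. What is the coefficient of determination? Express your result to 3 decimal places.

r² = (-0.5668)² = 0.321

0.321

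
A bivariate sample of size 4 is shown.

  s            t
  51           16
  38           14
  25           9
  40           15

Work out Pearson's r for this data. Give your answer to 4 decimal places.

0.9453

n = 4, Σs = 154, Σt = 54, Σs² = 6270, Σt² = 758, Σst = 2173
nΣst − ΣsΣt = 8692 − 8316 = 376
nΣs² − (Σs)² = 25080 − 23716 = 1364; nΣt² − (Σt)² = 3032 − 2916 = 116
r = 376 / √(1364 × 116) = 376 / 397.7738 ≈ 0.9453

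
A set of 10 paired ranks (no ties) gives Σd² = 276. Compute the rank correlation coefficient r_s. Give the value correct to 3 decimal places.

-0.673

ρ = 1 − 6Σd² / [n(n²−1)] = 1 − 6×276 / (10×99)
  = 1 − 1656/990 = 1 − 1.6727 ≈ -0.673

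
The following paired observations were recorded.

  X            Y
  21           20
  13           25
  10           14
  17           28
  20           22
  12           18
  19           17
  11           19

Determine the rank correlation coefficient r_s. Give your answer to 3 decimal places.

0.429

Rank X: 8, 4, 1, 5, 7, 3, 6, 2
Rank Y: 5, 7, 1, 8, 6, 3, 2, 4
d = rank(X) − rank(Y): 3, -3, 0, -3, 1, 0, 4, -2; Σd² = 48
ρ = 1 − 6Σd² / [n(n²−1)] = 1 − 6×48 / (8×63) = 1 − 288/504 ≈ 0.429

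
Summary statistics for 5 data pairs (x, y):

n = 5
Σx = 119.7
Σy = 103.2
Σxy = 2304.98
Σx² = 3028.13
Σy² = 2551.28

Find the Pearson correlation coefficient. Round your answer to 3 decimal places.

-0.633

r = (nΣxy − ΣxΣy) / √[(nΣx² − (Σx)²)(nΣy² − (Σy)²)]
Numerator: 5×2304.98 − 119.7×103.2 = -828.14
Denominator: √[(15140.65 − 14328.09)(12756.4 − 10650.24)] = √[812.56 × 2106.16] = 1308.1978
r = -828.14 / 1308.1978 ≈ -0.633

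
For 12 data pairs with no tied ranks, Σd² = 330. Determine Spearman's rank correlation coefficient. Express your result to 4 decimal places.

-0.1538

ρ = 1 − 6Σd² / [n(n²−1)] = 1 − 6×330 / (12×143)
  = 1 − 1980/1716 = 1 − 1.15385 ≈ -0.1538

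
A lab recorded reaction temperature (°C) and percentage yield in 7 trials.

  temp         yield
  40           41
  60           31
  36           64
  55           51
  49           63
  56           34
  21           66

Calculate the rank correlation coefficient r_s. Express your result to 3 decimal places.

-0.893

Rank temp: 3, 7, 2, 5, 4, 6, 1
Rank yield: 3, 1, 6, 4, 5, 2, 7
d = rank(temp) − rank(yield): 0, 6, -4, 1, -1, 4, -6; Σd² = 106
ρ = 1 − 6Σd² / [n(n²−1)] = 1 − 6×106 / (7×48) = 1 − 636/336 ≈ -0.893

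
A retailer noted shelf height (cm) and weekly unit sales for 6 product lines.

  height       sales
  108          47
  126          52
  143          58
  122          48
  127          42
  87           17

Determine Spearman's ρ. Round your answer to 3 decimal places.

Rank height: 2, 4, 6, 3, 5, 1
Rank sales: 3, 5, 6, 4, 2, 1
d = rank(height) − rank(sales): -1, -1, 0, -1, 3, 0; Σd² = 12
ρ = 1 − 6Σd² / [n(n²−1)] = 1 − 6×12 / (6×35) = 1 − 72/210 ≈ 0.657

0.657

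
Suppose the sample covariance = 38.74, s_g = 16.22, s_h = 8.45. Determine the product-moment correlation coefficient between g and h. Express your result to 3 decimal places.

r = Cov(g,h) / (s_g · s_h) = 38.74 / (16.22 × 8.45)
  = 38.74 / 137.0590 ≈ 0.283

0.283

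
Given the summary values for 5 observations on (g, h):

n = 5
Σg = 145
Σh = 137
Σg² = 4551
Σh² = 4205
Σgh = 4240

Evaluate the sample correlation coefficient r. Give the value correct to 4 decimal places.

0.6758

r = (nΣgh − ΣgΣh) / √[(nΣg² − (Σg)²)(nΣh² − (Σh)²)]
Numerator: 5×4240 − 145×137 = 1335
Denominator: √[(22755 − 21025)(21025 − 18769)] = √[1730 × 2256] = 1975.5708
r = 1335 / 1975.5708 ≈ 0.6758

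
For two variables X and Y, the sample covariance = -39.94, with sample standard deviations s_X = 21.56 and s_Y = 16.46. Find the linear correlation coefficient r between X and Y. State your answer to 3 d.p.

-0.113

r = Cov(X,Y) / (s_X · s_Y) = -39.94 / (21.56 × 16.46)
  = -39.94 / 354.8776 ≈ -0.113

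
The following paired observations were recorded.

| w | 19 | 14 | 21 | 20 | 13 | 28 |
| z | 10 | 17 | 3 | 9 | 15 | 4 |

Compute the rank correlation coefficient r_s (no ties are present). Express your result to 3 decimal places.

Rank w: 3, 2, 5, 4, 1, 6
Rank z: 4, 6, 1, 3, 5, 2
d = rank(w) − rank(z): -1, -4, 4, 1, -4, 4; Σd² = 66
ρ = 1 − 6Σd² / [n(n²−1)] = 1 − 6×66 / (6×35) = 1 − 396/210 ≈ -0.886

-0.886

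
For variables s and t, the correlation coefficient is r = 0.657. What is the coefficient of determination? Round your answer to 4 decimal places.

r² = (0.657)² = 0.4316

0.4316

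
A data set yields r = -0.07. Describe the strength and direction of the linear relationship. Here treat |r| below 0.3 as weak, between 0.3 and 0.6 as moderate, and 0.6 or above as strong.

r = -0.07 < 0 so the relationship is negative.
|r| = 0.07, which falls in the weak range.

weak negative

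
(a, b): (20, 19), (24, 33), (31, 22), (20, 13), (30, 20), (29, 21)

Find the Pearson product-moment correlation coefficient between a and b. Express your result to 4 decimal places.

n = 6, Σa = 154, Σb = 128, Σa² = 4078, Σb² = 2944, Σab = 3323
nΣab − ΣaΣb = 19938 − 19712 = 226
nΣa² − (Σa)² = 24468 − 23716 = 752; nΣb² − (Σb)² = 17664 − 16384 = 1280
r = 226 / √(752 × 1280) = 226 / 981.1014 ≈ 0.2304

0.2304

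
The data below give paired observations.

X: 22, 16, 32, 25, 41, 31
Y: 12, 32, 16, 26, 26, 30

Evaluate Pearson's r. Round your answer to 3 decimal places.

n = 6, ΣX = 167, ΣY = 142, ΣX² = 5031, ΣY² = 3676, ΣXY = 3934
nΣXY − ΣXΣY = 23604 − 23714 = -110
nΣX² − (ΣX)² = 30186 − 27889 = 2297; nΣY² − (ΣY)² = 22056 − 20164 = 1892
r = -110 / √(2297 × 1892) = -110 / 2084.6880 ≈ -0.053

-0.053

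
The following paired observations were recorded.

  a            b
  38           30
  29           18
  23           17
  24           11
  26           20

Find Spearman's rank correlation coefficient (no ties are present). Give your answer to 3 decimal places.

0.800

Rank a: 5, 4, 1, 2, 3
Rank b: 5, 3, 2, 1, 4
d = rank(a) − rank(b): 0, 1, -1, 1, -1; Σd² = 4
ρ = 1 − 6Σd² / [n(n²−1)] = 1 − 6×4 / (5×24) = 1 − 24/120 ≈ 0.800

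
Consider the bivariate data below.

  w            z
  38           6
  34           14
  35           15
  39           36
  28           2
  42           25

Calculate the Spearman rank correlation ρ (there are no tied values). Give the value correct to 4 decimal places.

0.7714

Rank w: 4, 2, 3, 5, 1, 6
Rank z: 2, 3, 4, 6, 1, 5
d = rank(w) − rank(z): 2, -1, -1, -1, 0, 1; Σd² = 8
ρ = 1 − 6Σd² / [n(n²−1)] = 1 − 6×8 / (6×35) = 1 − 48/210 ≈ 0.7714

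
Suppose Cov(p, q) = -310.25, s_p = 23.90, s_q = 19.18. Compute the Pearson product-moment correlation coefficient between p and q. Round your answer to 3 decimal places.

r = Cov(p,q) / (s_p · s_q) = -310.25 / (23.90 × 19.18)
  = -310.25 / 458.4020 ≈ -0.677

-0.677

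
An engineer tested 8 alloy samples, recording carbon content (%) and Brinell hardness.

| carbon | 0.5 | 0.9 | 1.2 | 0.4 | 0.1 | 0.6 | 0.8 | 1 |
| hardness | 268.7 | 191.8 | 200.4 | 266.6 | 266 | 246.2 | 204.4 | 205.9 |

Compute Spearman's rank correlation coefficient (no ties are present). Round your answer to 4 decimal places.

Rank carbon: 3, 6, 8, 2, 1, 4, 5, 7
Rank hardness: 8, 1, 2, 7, 6, 5, 3, 4
d = rank(carbon) − rank(hardness): -5, 5, 6, -5, -5, -1, 2, 3; Σd² = 150
ρ = 1 − 6Σd² / [n(n²−1)] = 1 − 6×150 / (8×63) = 1 − 900/504 ≈ -0.7857

-0.7857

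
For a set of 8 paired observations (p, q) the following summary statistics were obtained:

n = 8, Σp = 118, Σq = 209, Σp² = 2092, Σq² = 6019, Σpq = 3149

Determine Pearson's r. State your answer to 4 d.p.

0.1495

r = (nΣpq − ΣpΣq) / √[(nΣp² − (Σp)²)(nΣq² − (Σq)²)]
Numerator: 8×3149 − 118×209 = 530
Denominator: √[(16736 − 13924)(48152 − 43681)] = √[2812 × 4471] = 3545.7654
r = 530 / 3545.7654 ≈ 0.1495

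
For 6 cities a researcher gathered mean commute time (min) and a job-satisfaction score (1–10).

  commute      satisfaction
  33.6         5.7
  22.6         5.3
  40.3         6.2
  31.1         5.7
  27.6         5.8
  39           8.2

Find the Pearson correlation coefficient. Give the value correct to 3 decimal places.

0.680

n = 6, Σx = 194.2, Σy = 36.9, Σx² = 6513.78, Σy² = 232.39, Σxy = 1218.31
nΣxy − ΣxΣy = 7309.86 − 7165.98 = 143.88
nΣx² − (Σx)² = 39082.68 − 37713.64 = 1369.04; nΣy² − (Σy)² = 1394.34 − 1361.61 = 32.73
r = 143.88 / √(1369.04 × 32.73) = 143.88 / 211.6806 ≈ 0.680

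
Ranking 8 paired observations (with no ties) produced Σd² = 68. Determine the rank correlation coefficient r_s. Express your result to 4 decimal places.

0.1905

ρ = 1 − 6Σd² / [n(n²−1)] = 1 − 6×68 / (8×63)
  = 1 − 408/504 = 1 − 0.80952 ≈ 0.1905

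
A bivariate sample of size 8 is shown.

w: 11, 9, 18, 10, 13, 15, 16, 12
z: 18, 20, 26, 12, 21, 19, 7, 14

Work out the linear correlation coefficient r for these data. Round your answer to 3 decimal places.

0.178

n = 8, Σw = 104, Σz = 137, Σw² = 1420, Σz² = 2591, Σwz = 1804
nΣwz − ΣwΣz = 14432 − 14248 = 184
nΣw² − (Σw)² = 11360 − 10816 = 544; nΣz² − (Σz)² = 20728 − 18769 = 1959
r = 184 / √(544 × 1959) = 184 / 1032.3255 ≈ 0.178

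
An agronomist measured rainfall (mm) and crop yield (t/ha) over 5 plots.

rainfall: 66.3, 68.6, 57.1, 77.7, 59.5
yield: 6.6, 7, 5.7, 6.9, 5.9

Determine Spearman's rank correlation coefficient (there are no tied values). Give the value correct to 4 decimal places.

0.9000

Rank rainfall: 3, 4, 1, 5, 2
Rank yield: 3, 5, 1, 4, 2
d = rank(rainfall) − rank(yield): 0, -1, 0, 1, 0; Σd² = 2
ρ = 1 − 6Σd² / [n(n²−1)] = 1 − 6×2 / (5×24) = 1 − 12/120 ≈ 0.9000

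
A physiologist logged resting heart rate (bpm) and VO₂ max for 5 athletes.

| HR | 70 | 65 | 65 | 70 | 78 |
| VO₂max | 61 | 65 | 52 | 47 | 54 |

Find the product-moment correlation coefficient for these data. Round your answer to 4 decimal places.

n = 5, Σx = 348, Σy = 279, Σx² = 24334, Σy² = 15775, Σxy = 19377
nΣxy − ΣxΣy = 96885 − 97092 = -207
nΣx² − (Σx)² = 121670 − 121104 = 566; nΣy² − (Σy)² = 78875 − 77841 = 1034
r = -207 / √(566 × 1034) = -207 / 765.0124 ≈ -0.2706

-0.2706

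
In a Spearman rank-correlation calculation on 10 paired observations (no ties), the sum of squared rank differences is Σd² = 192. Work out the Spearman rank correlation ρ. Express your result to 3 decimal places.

ρ = 1 − 6Σd² / [n(n²−1)] = 1 − 6×192 / (10×99)
  = 1 − 1152/990 = 1 − 1.1636 ≈ -0.164

-0.164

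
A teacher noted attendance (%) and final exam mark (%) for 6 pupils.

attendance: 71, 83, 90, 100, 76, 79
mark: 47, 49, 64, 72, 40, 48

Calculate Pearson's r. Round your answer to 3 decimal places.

0.924

n = 6, Σx = 499, Σy = 320, Σx² = 42047, Σy² = 17794, Σxy = 27196
nΣxy − ΣxΣy = 163176 − 159680 = 3496
nΣx² − (Σx)² = 252282 − 249001 = 3281; nΣy² − (Σy)² = 106764 − 102400 = 4364
r = 3496 / √(3281 × 4364) = 3496 / 3783.9508 ≈ 0.924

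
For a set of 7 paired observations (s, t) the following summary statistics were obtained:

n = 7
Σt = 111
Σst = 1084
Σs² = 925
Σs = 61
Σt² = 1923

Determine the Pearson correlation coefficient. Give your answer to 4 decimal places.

r = (nΣst − ΣsΣt) / √[(nΣs² − (Σs)²)(nΣt² − (Σt)²)]
Numerator: 7×1084 − 61×111 = 817
Denominator: √[(6475 − 3721)(13461 − 12321)] = √[2754 × 1140] = 1771.8804
r = 817 / 1771.8804 ≈ 0.4611

0.4611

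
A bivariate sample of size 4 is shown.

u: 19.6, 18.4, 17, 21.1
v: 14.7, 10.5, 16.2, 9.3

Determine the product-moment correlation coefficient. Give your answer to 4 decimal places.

n = 4, Σu = 76.1, Σv = 50.7, Σu² = 1456.93, Σv² = 675.27, Σuv = 952.95
nΣuv − ΣuΣv = 3811.8 − 3858.27 = -46.47
nΣu² − (Σu)² = 5827.72 − 5791.21 = 36.51; nΣv² − (Σv)² = 2701.08 − 2570.49 = 130.59
r = -46.47 / √(36.51 × 130.59) = -46.47 / 69.0496 ≈ -0.6730

-0.6730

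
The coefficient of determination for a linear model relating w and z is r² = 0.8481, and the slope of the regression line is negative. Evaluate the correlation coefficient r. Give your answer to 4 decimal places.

|r| = √0.8481 = 0.9209
The association is negative, so r = −0.9209.

-0.9209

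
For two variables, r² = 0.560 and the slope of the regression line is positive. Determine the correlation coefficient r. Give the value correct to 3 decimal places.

0.748

|r| = √0.560 = 0.748
The association is positive, so r = 0.748.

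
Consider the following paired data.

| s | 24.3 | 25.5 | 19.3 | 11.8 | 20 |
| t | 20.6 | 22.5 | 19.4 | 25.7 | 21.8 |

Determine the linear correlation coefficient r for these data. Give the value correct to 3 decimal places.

-0.619

n = 5, Σs = 100.9, Σt = 110, Σs² = 2152.47, Σt² = 2442.7, Σst = 2188.01
nΣst − ΣsΣt = 10940.05 − 11099 = -158.95
nΣs² − (Σs)² = 10762.35 − 10180.81 = 581.54; nΣt² − (Σt)² = 12213.5 − 12100 = 113.5
r = -158.95 / √(581.54 × 113.5) = -158.95 / 256.9140 ≈ -0.619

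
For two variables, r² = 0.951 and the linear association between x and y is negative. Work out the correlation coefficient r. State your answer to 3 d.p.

-0.975

|r| = √0.951 = 0.975
The association is negative, so r = −0.975.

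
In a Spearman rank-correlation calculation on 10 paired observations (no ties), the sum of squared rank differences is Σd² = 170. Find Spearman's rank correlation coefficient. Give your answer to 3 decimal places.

-0.030

ρ = 1 − 6Σd² / [n(n²−1)] = 1 − 6×170 / (10×99)
  = 1 − 1020/990 = 1 − 1.0303 ≈ -0.030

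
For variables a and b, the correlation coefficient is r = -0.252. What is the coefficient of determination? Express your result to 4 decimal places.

0.0635

r² = (-0.252)² = 0.0635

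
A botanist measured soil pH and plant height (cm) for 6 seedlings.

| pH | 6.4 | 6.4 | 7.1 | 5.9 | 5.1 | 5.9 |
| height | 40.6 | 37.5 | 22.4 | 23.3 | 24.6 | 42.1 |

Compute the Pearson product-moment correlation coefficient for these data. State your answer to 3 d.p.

0.058

n = 6, Σx = 36.8, Σy = 190.5, Σx² = 227.96, Σy² = 6476.83, Σxy = 1170.2
nΣxy − ΣxΣy = 7021.2 − 7010.4 = 10.8
nΣx² − (Σx)² = 1367.76 − 1354.24 = 13.52; nΣy² − (Σy)² = 38860.98 − 36290.25 = 2570.73
r = 10.8 / √(13.52 × 2570.73) = 10.8 / 186.4303 ≈ 0.058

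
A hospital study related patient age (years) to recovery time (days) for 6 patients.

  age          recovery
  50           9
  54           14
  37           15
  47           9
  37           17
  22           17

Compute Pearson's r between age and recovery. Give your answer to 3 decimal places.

-0.689

n = 6, Σx = 247, Σy = 81, Σx² = 10847, Σy² = 1161, Σxy = 3187
nΣxy − ΣxΣy = 19122 − 20007 = -885
nΣx² − (Σx)² = 65082 − 61009 = 4073; nΣy² − (Σy)² = 6966 − 6561 = 405
r = -885 / √(4073 × 405) = -885 / 1284.3539 ≈ -0.689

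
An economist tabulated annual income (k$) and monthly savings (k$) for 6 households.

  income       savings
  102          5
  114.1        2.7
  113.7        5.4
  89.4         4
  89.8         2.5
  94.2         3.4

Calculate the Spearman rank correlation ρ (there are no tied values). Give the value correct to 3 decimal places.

Rank income: 4, 6, 5, 1, 2, 3
Rank savings: 5, 2, 6, 4, 1, 3
d = rank(income) − rank(savings): -1, 4, -1, -3, 1, 0; Σd² = 28
ρ = 1 − 6Σd² / [n(n²−1)] = 1 − 6×28 / (6×35) = 1 − 168/210 ≈ 0.200

0.200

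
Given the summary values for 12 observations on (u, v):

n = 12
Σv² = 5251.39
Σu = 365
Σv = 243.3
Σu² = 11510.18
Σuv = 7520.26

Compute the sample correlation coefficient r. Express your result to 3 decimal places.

0.333

r = (nΣuv − ΣuΣv) / √[(nΣu² − (Σu)²)(nΣv² − (Σv)²)]
Numerator: 12×7520.26 − 365×243.3 = 1438.62
Denominator: √[(138122.16 − 133225)(63016.68 − 59194.89)] = √[4897.16 × 3821.79] = 4326.1897
r = 1438.62 / 4326.1897 ≈ 0.333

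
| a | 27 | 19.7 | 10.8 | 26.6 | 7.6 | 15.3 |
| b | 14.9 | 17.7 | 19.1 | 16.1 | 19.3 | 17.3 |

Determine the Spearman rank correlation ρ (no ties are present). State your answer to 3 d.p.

Rank a: 6, 4, 2, 5, 1, 3
Rank b: 1, 4, 5, 2, 6, 3
d = rank(a) − rank(b): 5, 0, -3, 3, -5, 0; Σd² = 68
ρ = 1 − 6Σd² / [n(n²−1)] = 1 − 6×68 / (6×35) = 1 − 408/210 ≈ -0.943

-0.943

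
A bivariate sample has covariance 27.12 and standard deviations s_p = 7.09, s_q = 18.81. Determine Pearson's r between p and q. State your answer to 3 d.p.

r = Cov(p,q) / (s_p · s_q) = 27.12 / (7.09 × 18.81)
  = 27.12 / 133.3629 ≈ 0.203

0.203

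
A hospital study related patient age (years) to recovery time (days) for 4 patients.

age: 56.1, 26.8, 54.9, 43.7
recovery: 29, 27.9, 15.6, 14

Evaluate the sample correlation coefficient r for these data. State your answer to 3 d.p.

n = 4, Σx = 181.5, Σy = 86.5, Σx² = 8789.15, Σy² = 2058.77, Σxy = 3842.86
nΣxy − ΣxΣy = 15371.44 − 15699.75 = -328.31
nΣx² − (Σx)² = 35156.6 − 32942.25 = 2214.35; nΣy² − (Σy)² = 8235.08 − 7482.25 = 752.83
r = -328.31 / √(2214.35 × 752.83) = -328.31 / 1291.1348 ≈ -0.254

-0.254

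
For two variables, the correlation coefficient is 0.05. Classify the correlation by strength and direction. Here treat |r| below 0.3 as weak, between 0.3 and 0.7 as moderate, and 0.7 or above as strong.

r = 0.05 > 0 so the relationship is positive.
|r| = 0.05, which falls in the weak range.

weak positive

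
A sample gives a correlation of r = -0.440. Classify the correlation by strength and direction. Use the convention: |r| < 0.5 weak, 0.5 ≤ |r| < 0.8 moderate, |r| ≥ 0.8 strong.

r = -0.440 < 0 so the relationship is negative.
|r| = 0.440, which falls in the weak range.

weak negative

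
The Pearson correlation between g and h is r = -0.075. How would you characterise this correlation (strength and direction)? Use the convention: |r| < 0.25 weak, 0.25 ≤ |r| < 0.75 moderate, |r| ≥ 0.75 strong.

r = -0.075 < 0 so the relationship is negative.
|r| = 0.075, which falls in the weak range.

weak negative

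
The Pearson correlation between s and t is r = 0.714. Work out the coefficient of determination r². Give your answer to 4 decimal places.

r² = (0.714)² = 0.5098

0.5098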